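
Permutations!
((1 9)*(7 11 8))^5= [0, 9, 2, 3, 4, 5, 6, 8, 11, 1, 10, 7]= (1 9)(7 8 11)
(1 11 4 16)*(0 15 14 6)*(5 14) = [15, 11, 2, 3, 16, 14, 0, 7, 8, 9, 10, 4, 12, 13, 6, 5, 1] = (0 15 5 14 6)(1 11 4 16)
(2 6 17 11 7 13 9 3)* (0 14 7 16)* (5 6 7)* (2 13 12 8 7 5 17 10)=(0 14 17 11 16)(2 5 6 10)(3 13 9)(7 12 8)=[14, 1, 5, 13, 4, 6, 10, 12, 7, 3, 2, 16, 8, 9, 17, 15, 0, 11]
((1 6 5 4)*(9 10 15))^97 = [0, 6, 2, 3, 1, 4, 5, 7, 8, 10, 15, 11, 12, 13, 14, 9] = (1 6 5 4)(9 10 15)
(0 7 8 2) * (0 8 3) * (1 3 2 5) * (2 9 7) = (0 2 8 5 1 3)(7 9) = [2, 3, 8, 0, 4, 1, 6, 9, 5, 7]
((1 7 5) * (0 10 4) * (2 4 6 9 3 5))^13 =(0 9 1 4 6 5 2 10 3 7) =[9, 4, 10, 7, 6, 2, 5, 0, 8, 1, 3]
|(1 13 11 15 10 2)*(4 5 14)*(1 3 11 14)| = |(1 13 14 4 5)(2 3 11 15 10)| = 5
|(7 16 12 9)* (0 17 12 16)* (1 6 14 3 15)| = 5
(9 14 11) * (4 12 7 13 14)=(4 12 7 13 14 11 9)=[0, 1, 2, 3, 12, 5, 6, 13, 8, 4, 10, 9, 7, 14, 11]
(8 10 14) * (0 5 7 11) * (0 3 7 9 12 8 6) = [5, 1, 2, 7, 4, 9, 0, 11, 10, 12, 14, 3, 8, 13, 6] = (0 5 9 12 8 10 14 6)(3 7 11)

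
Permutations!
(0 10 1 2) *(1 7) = (0 10 7 1 2) = [10, 2, 0, 3, 4, 5, 6, 1, 8, 9, 7]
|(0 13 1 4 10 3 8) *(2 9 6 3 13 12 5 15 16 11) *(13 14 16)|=16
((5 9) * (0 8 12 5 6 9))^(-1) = (0 5 12 8)(6 9) = [5, 1, 2, 3, 4, 12, 9, 7, 0, 6, 10, 11, 8]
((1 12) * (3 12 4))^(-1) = (1 12 3 4) = [0, 12, 2, 4, 1, 5, 6, 7, 8, 9, 10, 11, 3]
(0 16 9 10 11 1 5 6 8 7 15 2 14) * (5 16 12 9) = [12, 16, 14, 3, 4, 6, 8, 15, 7, 10, 11, 1, 9, 13, 0, 2, 5] = (0 12 9 10 11 1 16 5 6 8 7 15 2 14)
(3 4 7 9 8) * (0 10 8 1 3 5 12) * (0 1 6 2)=(0 10 8 5 12 1 3 4 7 9 6 2)=[10, 3, 0, 4, 7, 12, 2, 9, 5, 6, 8, 11, 1]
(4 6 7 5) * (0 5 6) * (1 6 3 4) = [5, 6, 2, 4, 0, 1, 7, 3] = (0 5 1 6 7 3 4)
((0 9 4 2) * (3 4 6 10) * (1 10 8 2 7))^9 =(0 2 8 6 9)(1 7 4 3 10) =[2, 7, 8, 10, 3, 5, 9, 4, 6, 0, 1]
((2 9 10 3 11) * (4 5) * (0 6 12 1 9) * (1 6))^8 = (12)(0 1 9 10 3 11 2) = [1, 9, 0, 11, 4, 5, 6, 7, 8, 10, 3, 2, 12]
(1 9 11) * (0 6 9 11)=(0 6 9)(1 11)=[6, 11, 2, 3, 4, 5, 9, 7, 8, 0, 10, 1]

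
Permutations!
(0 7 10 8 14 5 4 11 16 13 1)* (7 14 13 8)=(0 14 5 4 11 16 8 13 1)(7 10)=[14, 0, 2, 3, 11, 4, 6, 10, 13, 9, 7, 16, 12, 1, 5, 15, 8]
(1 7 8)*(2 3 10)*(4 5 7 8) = (1 8)(2 3 10)(4 5 7) = [0, 8, 3, 10, 5, 7, 6, 4, 1, 9, 2]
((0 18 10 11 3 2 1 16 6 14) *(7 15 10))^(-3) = (0 16 3 15)(1 11 7 14)(2 10 18 6) = [16, 11, 10, 15, 4, 5, 2, 14, 8, 9, 18, 7, 12, 13, 1, 0, 3, 17, 6]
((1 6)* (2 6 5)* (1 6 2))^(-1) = (6)(1 5) = [0, 5, 2, 3, 4, 1, 6]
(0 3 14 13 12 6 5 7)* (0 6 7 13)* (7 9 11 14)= (0 3 7 6 5 13 12 9 11 14)= [3, 1, 2, 7, 4, 13, 5, 6, 8, 11, 10, 14, 9, 12, 0]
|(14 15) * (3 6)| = |(3 6)(14 15)| = 2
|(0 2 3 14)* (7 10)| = |(0 2 3 14)(7 10)| = 4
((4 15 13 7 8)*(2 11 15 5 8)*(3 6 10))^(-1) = (2 7 13 15 11)(3 10 6)(4 8 5) = [0, 1, 7, 10, 8, 4, 3, 13, 5, 9, 6, 2, 12, 15, 14, 11]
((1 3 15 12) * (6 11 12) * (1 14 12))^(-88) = (1 15 11 3 6) = [0, 15, 2, 6, 4, 5, 1, 7, 8, 9, 10, 3, 12, 13, 14, 11]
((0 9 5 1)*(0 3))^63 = [1, 9, 2, 5, 4, 0, 6, 7, 8, 3] = (0 1 9 3 5)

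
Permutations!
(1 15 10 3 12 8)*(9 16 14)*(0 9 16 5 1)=(0 9 5 1 15 10 3 12 8)(14 16)=[9, 15, 2, 12, 4, 1, 6, 7, 0, 5, 3, 11, 8, 13, 16, 10, 14]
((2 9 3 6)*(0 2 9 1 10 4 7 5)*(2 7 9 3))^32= (0 5 7)(1 4 2 10 9)= [5, 4, 10, 3, 2, 7, 6, 0, 8, 1, 9]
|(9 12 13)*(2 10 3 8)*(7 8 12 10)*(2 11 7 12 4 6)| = 24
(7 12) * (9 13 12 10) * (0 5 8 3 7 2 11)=(0 5 8 3 7 10 9 13 12 2 11)=[5, 1, 11, 7, 4, 8, 6, 10, 3, 13, 9, 0, 2, 12]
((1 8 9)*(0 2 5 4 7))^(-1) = (0 7 4 5 2)(1 9 8) = [7, 9, 0, 3, 5, 2, 6, 4, 1, 8]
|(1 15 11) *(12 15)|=|(1 12 15 11)|=4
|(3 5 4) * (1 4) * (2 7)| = |(1 4 3 5)(2 7)| = 4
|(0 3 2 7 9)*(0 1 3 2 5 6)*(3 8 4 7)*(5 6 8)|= |(0 2 3 6)(1 5 8 4 7 9)|= 12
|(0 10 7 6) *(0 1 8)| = 6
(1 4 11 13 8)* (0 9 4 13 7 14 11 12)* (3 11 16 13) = (0 9 4 12)(1 3 11 7 14 16 13 8) = [9, 3, 2, 11, 12, 5, 6, 14, 1, 4, 10, 7, 0, 8, 16, 15, 13]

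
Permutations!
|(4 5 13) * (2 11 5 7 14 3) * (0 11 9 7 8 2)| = 11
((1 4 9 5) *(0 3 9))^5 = [4, 5, 2, 0, 1, 9, 6, 7, 8, 3] = (0 4 1 5 9 3)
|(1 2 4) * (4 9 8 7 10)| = |(1 2 9 8 7 10 4)| = 7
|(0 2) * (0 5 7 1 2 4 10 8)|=|(0 4 10 8)(1 2 5 7)|=4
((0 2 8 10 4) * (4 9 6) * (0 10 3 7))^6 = (0 2 8 3 7)(4 9)(6 10) = [2, 1, 8, 7, 9, 5, 10, 0, 3, 4, 6]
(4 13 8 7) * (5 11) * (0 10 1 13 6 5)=(0 10 1 13 8 7 4 6 5 11)=[10, 13, 2, 3, 6, 11, 5, 4, 7, 9, 1, 0, 12, 8]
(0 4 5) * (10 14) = (0 4 5)(10 14) = [4, 1, 2, 3, 5, 0, 6, 7, 8, 9, 14, 11, 12, 13, 10]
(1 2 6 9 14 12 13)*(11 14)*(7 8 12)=[0, 2, 6, 3, 4, 5, 9, 8, 12, 11, 10, 14, 13, 1, 7]=(1 2 6 9 11 14 7 8 12 13)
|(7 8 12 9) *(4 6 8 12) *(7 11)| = |(4 6 8)(7 12 9 11)| = 12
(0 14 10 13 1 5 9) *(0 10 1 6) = [14, 5, 2, 3, 4, 9, 0, 7, 8, 10, 13, 11, 12, 6, 1] = (0 14 1 5 9 10 13 6)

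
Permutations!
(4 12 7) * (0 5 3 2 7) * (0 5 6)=(0 6)(2 7 4 12 5 3)=[6, 1, 7, 2, 12, 3, 0, 4, 8, 9, 10, 11, 5]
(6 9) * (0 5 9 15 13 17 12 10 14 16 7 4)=(0 5 9 6 15 13 17 12 10 14 16 7 4)=[5, 1, 2, 3, 0, 9, 15, 4, 8, 6, 14, 11, 10, 17, 16, 13, 7, 12]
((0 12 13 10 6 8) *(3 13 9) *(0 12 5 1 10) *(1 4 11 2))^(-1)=[13, 2, 11, 9, 5, 0, 10, 7, 6, 12, 1, 4, 8, 3]=(0 13 3 9 12 8 6 10 1 2 11 4 5)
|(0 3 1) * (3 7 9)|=|(0 7 9 3 1)|=5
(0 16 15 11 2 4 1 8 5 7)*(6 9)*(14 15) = (0 16 14 15 11 2 4 1 8 5 7)(6 9) = [16, 8, 4, 3, 1, 7, 9, 0, 5, 6, 10, 2, 12, 13, 15, 11, 14]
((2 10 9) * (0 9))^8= (10)= [0, 1, 2, 3, 4, 5, 6, 7, 8, 9, 10]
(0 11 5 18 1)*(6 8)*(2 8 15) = [11, 0, 8, 3, 4, 18, 15, 7, 6, 9, 10, 5, 12, 13, 14, 2, 16, 17, 1] = (0 11 5 18 1)(2 8 6 15)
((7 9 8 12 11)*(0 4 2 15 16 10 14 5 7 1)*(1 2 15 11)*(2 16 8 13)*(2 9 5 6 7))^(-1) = (0 1 12 8 15 4)(2 5 7 6 14 10 16 11)(9 13) = [1, 12, 5, 3, 0, 7, 14, 6, 15, 13, 16, 2, 8, 9, 10, 4, 11]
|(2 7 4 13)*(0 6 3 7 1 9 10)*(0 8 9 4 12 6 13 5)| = 12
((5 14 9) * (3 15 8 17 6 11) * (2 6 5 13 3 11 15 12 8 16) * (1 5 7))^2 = (1 14 13 12 17)(2 15)(3 8 7 5 9)(6 16) = [0, 14, 15, 8, 4, 9, 16, 5, 7, 3, 10, 11, 17, 12, 13, 2, 6, 1]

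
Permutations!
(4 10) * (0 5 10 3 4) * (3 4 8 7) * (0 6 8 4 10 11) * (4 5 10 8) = [10, 1, 2, 5, 8, 11, 4, 3, 7, 9, 6, 0] = (0 10 6 4 8 7 3 5 11)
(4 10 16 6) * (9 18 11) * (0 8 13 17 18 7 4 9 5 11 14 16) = (0 8 13 17 18 14 16 6 9 7 4 10)(5 11) = [8, 1, 2, 3, 10, 11, 9, 4, 13, 7, 0, 5, 12, 17, 16, 15, 6, 18, 14]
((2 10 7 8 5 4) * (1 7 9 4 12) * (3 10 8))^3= [0, 10, 12, 4, 5, 7, 6, 9, 1, 8, 2, 11, 3]= (1 10 2 12 3 4 5 7 9 8)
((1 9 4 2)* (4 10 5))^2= (1 10 4)(2 9 5)= [0, 10, 9, 3, 1, 2, 6, 7, 8, 5, 4]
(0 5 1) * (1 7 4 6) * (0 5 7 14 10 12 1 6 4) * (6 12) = (0 7)(1 5 14 10 6 12) = [7, 5, 2, 3, 4, 14, 12, 0, 8, 9, 6, 11, 1, 13, 10]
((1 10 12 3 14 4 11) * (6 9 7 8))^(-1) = (1 11 4 14 3 12 10)(6 8 7 9) = [0, 11, 2, 12, 14, 5, 8, 9, 7, 6, 1, 4, 10, 13, 3]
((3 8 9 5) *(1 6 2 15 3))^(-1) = (1 5 9 8 3 15 2 6) = [0, 5, 6, 15, 4, 9, 1, 7, 3, 8, 10, 11, 12, 13, 14, 2]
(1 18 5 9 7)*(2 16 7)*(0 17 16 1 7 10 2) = (0 17 16 10 2 1 18 5 9) = [17, 18, 1, 3, 4, 9, 6, 7, 8, 0, 2, 11, 12, 13, 14, 15, 10, 16, 5]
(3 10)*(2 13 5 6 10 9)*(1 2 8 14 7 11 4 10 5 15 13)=(1 2)(3 9 8 14 7 11 4 10)(5 6)(13 15)=[0, 2, 1, 9, 10, 6, 5, 11, 14, 8, 3, 4, 12, 15, 7, 13]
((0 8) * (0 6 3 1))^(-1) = [1, 3, 2, 6, 4, 5, 8, 7, 0] = (0 1 3 6 8)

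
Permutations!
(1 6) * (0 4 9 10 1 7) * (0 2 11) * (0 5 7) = (0 4 9 10 1 6)(2 11 5 7) = [4, 6, 11, 3, 9, 7, 0, 2, 8, 10, 1, 5]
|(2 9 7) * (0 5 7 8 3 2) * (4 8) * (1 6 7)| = |(0 5 1 6 7)(2 9 4 8 3)| = 5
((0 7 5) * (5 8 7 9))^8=(0 5 9)=[5, 1, 2, 3, 4, 9, 6, 7, 8, 0]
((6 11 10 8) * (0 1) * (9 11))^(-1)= [1, 0, 2, 3, 4, 5, 8, 7, 10, 6, 11, 9]= (0 1)(6 8 10 11 9)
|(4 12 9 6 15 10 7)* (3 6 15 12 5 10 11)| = |(3 6 12 9 15 11)(4 5 10 7)| = 12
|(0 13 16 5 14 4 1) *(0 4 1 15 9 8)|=|(0 13 16 5 14 1 4 15 9 8)|=10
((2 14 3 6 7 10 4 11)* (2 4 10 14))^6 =(3 7)(6 14) =[0, 1, 2, 7, 4, 5, 14, 3, 8, 9, 10, 11, 12, 13, 6]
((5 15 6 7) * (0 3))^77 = (0 3)(5 15 6 7) = [3, 1, 2, 0, 4, 15, 7, 5, 8, 9, 10, 11, 12, 13, 14, 6]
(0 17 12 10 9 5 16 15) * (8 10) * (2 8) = [17, 1, 8, 3, 4, 16, 6, 7, 10, 5, 9, 11, 2, 13, 14, 0, 15, 12] = (0 17 12 2 8 10 9 5 16 15)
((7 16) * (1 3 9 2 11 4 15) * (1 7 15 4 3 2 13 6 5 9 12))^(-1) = (1 12 3 11 2)(5 6 13 9)(7 15 16) = [0, 12, 1, 11, 4, 6, 13, 15, 8, 5, 10, 2, 3, 9, 14, 16, 7]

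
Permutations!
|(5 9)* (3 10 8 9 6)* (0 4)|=|(0 4)(3 10 8 9 5 6)|=6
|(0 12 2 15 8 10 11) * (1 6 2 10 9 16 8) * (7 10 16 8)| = 12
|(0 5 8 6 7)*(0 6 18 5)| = |(5 8 18)(6 7)| = 6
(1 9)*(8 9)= (1 8 9)= [0, 8, 2, 3, 4, 5, 6, 7, 9, 1]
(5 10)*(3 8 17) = (3 8 17)(5 10) = [0, 1, 2, 8, 4, 10, 6, 7, 17, 9, 5, 11, 12, 13, 14, 15, 16, 3]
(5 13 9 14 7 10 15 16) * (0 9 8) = (0 9 14 7 10 15 16 5 13 8) = [9, 1, 2, 3, 4, 13, 6, 10, 0, 14, 15, 11, 12, 8, 7, 16, 5]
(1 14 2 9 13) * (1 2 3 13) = (1 14 3 13 2 9) = [0, 14, 9, 13, 4, 5, 6, 7, 8, 1, 10, 11, 12, 2, 3]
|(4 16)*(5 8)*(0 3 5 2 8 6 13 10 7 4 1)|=|(0 3 5 6 13 10 7 4 16 1)(2 8)|=10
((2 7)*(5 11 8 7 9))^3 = (2 11)(5 7)(8 9) = [0, 1, 11, 3, 4, 7, 6, 5, 9, 8, 10, 2]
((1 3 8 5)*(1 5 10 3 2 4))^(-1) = (1 4 2)(3 10 8) = [0, 4, 1, 10, 2, 5, 6, 7, 3, 9, 8]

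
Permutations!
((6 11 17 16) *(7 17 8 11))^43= [0, 1, 2, 3, 4, 5, 16, 6, 11, 9, 10, 8, 12, 13, 14, 15, 17, 7]= (6 16 17 7)(8 11)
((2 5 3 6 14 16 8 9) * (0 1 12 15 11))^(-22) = (0 15 1 11 12)(2 3 14 8)(5 6 16 9) = [15, 11, 3, 14, 4, 6, 16, 7, 2, 5, 10, 12, 0, 13, 8, 1, 9]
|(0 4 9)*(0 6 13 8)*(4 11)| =7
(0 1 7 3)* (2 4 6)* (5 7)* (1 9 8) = (0 9 8 1 5 7 3)(2 4 6) = [9, 5, 4, 0, 6, 7, 2, 3, 1, 8]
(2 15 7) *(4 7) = (2 15 4 7) = [0, 1, 15, 3, 7, 5, 6, 2, 8, 9, 10, 11, 12, 13, 14, 4]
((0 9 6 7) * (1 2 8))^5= (0 9 6 7)(1 8 2)= [9, 8, 1, 3, 4, 5, 7, 0, 2, 6]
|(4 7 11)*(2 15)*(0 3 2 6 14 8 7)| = |(0 3 2 15 6 14 8 7 11 4)| = 10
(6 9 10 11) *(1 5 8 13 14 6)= [0, 5, 2, 3, 4, 8, 9, 7, 13, 10, 11, 1, 12, 14, 6]= (1 5 8 13 14 6 9 10 11)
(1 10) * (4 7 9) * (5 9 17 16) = (1 10)(4 7 17 16 5 9) = [0, 10, 2, 3, 7, 9, 6, 17, 8, 4, 1, 11, 12, 13, 14, 15, 5, 16]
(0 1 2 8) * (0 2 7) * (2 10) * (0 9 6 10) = (0 1 7 9 6 10 2 8) = [1, 7, 8, 3, 4, 5, 10, 9, 0, 6, 2]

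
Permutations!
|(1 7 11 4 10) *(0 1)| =6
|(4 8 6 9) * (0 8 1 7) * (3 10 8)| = |(0 3 10 8 6 9 4 1 7)| = 9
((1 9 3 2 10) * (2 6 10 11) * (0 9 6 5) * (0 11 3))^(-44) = (11)(1 6 10) = [0, 6, 2, 3, 4, 5, 10, 7, 8, 9, 1, 11]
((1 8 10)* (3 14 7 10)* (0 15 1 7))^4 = (0 3 1)(8 15 14) = [3, 0, 2, 1, 4, 5, 6, 7, 15, 9, 10, 11, 12, 13, 8, 14]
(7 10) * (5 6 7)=(5 6 7 10)=[0, 1, 2, 3, 4, 6, 7, 10, 8, 9, 5]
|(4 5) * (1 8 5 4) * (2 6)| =6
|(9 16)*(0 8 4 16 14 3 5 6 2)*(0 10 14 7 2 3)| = 9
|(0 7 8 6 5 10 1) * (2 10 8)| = |(0 7 2 10 1)(5 8 6)| = 15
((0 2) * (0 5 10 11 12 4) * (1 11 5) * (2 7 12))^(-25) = (0 4 12 7)(1 2 11)(5 10) = [4, 2, 11, 3, 12, 10, 6, 0, 8, 9, 5, 1, 7]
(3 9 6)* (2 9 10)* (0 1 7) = (0 1 7)(2 9 6 3 10) = [1, 7, 9, 10, 4, 5, 3, 0, 8, 6, 2]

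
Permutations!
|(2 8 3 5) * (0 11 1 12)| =|(0 11 1 12)(2 8 3 5)| =4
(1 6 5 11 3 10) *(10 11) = [0, 6, 2, 11, 4, 10, 5, 7, 8, 9, 1, 3] = (1 6 5 10)(3 11)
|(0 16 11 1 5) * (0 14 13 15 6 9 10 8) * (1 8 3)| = 36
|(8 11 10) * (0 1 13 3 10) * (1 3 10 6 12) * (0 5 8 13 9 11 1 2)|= |(0 3 6 12 2)(1 9 11 5 8)(10 13)|= 10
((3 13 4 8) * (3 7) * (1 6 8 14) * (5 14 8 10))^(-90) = (14) = [0, 1, 2, 3, 4, 5, 6, 7, 8, 9, 10, 11, 12, 13, 14]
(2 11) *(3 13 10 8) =(2 11)(3 13 10 8) =[0, 1, 11, 13, 4, 5, 6, 7, 3, 9, 8, 2, 12, 10]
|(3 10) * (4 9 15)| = |(3 10)(4 9 15)| = 6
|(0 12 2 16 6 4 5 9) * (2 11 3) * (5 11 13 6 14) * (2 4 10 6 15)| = |(0 12 13 15 2 16 14 5 9)(3 4 11)(6 10)| = 18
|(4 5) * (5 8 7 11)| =5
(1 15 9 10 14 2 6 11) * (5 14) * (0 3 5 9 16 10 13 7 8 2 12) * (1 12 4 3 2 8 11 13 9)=(0 2 6 13 7 11 12)(1 15 16 10)(3 5 14 4)=[2, 15, 6, 5, 3, 14, 13, 11, 8, 9, 1, 12, 0, 7, 4, 16, 10]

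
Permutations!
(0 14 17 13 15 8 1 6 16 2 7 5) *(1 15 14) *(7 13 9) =[1, 6, 13, 3, 4, 0, 16, 5, 15, 7, 10, 11, 12, 14, 17, 8, 2, 9] =(0 1 6 16 2 13 14 17 9 7 5)(8 15)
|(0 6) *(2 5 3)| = |(0 6)(2 5 3)| = 6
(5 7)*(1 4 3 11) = (1 4 3 11)(5 7) = [0, 4, 2, 11, 3, 7, 6, 5, 8, 9, 10, 1]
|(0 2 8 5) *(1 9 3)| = |(0 2 8 5)(1 9 3)| = 12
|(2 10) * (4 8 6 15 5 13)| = 6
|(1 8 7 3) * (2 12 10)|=12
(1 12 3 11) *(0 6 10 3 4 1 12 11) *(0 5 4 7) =(0 6 10 3 5 4 1 11 12 7) =[6, 11, 2, 5, 1, 4, 10, 0, 8, 9, 3, 12, 7]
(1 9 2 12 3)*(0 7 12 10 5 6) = [7, 9, 10, 1, 4, 6, 0, 12, 8, 2, 5, 11, 3] = (0 7 12 3 1 9 2 10 5 6)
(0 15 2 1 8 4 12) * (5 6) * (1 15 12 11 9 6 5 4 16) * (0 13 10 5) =(0 12 13 10 5)(1 8 16)(2 15)(4 11 9 6) =[12, 8, 15, 3, 11, 0, 4, 7, 16, 6, 5, 9, 13, 10, 14, 2, 1]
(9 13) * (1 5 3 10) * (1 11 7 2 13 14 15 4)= (1 5 3 10 11 7 2 13 9 14 15 4)= [0, 5, 13, 10, 1, 3, 6, 2, 8, 14, 11, 7, 12, 9, 15, 4]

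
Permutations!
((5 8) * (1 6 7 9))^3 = [0, 9, 2, 3, 4, 8, 1, 6, 5, 7] = (1 9 7 6)(5 8)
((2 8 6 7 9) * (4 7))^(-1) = [0, 1, 9, 3, 6, 5, 8, 4, 2, 7] = (2 9 7 4 6 8)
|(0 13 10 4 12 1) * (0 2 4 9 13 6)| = |(0 6)(1 2 4 12)(9 13 10)| = 12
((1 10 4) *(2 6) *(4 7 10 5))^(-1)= [0, 4, 6, 3, 5, 1, 2, 10, 8, 9, 7]= (1 4 5)(2 6)(7 10)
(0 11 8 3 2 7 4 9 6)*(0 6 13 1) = [11, 0, 7, 2, 9, 5, 6, 4, 3, 13, 10, 8, 12, 1] = (0 11 8 3 2 7 4 9 13 1)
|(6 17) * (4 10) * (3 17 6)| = 2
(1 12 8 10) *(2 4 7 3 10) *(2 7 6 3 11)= (1 12 8 7 11 2 4 6 3 10)= [0, 12, 4, 10, 6, 5, 3, 11, 7, 9, 1, 2, 8]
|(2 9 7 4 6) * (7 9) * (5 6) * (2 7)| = |(9)(4 5 6 7)| = 4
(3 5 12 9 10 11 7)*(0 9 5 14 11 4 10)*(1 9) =(0 1 9)(3 14 11 7)(4 10)(5 12) =[1, 9, 2, 14, 10, 12, 6, 3, 8, 0, 4, 7, 5, 13, 11]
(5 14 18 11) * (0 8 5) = (0 8 5 14 18 11) = [8, 1, 2, 3, 4, 14, 6, 7, 5, 9, 10, 0, 12, 13, 18, 15, 16, 17, 11]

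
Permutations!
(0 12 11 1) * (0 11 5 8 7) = [12, 11, 2, 3, 4, 8, 6, 0, 7, 9, 10, 1, 5] = (0 12 5 8 7)(1 11)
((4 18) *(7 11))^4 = [0, 1, 2, 3, 4, 5, 6, 7, 8, 9, 10, 11, 12, 13, 14, 15, 16, 17, 18] = (18)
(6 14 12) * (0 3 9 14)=(0 3 9 14 12 6)=[3, 1, 2, 9, 4, 5, 0, 7, 8, 14, 10, 11, 6, 13, 12]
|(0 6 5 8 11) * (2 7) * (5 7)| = |(0 6 7 2 5 8 11)| = 7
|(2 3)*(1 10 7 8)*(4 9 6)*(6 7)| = |(1 10 6 4 9 7 8)(2 3)| = 14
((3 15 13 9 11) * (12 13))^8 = (3 12 9)(11 15 13) = [0, 1, 2, 12, 4, 5, 6, 7, 8, 3, 10, 15, 9, 11, 14, 13]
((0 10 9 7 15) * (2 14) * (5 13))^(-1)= [15, 1, 14, 3, 4, 13, 6, 9, 8, 10, 0, 11, 12, 5, 2, 7]= (0 15 7 9 10)(2 14)(5 13)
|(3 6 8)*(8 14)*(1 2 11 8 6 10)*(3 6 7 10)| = 8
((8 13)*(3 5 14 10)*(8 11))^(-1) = (3 10 14 5)(8 11 13) = [0, 1, 2, 10, 4, 3, 6, 7, 11, 9, 14, 13, 12, 8, 5]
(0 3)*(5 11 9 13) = [3, 1, 2, 0, 4, 11, 6, 7, 8, 13, 10, 9, 12, 5] = (0 3)(5 11 9 13)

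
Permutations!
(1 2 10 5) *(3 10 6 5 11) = [0, 2, 6, 10, 4, 1, 5, 7, 8, 9, 11, 3] = (1 2 6 5)(3 10 11)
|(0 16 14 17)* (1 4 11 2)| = |(0 16 14 17)(1 4 11 2)| = 4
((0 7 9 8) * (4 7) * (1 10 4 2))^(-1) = [8, 2, 0, 3, 10, 5, 6, 4, 9, 7, 1] = (0 8 9 7 4 10 1 2)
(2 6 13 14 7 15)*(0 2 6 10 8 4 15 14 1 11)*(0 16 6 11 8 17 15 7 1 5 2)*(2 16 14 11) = [0, 8, 10, 3, 7, 16, 13, 11, 4, 9, 17, 14, 12, 5, 1, 2, 6, 15] = (1 8 4 7 11 14)(2 10 17 15)(5 16 6 13)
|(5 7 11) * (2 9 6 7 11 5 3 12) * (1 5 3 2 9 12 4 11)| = |(1 5)(2 12 9 6 7 3 4 11)| = 8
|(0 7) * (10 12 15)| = |(0 7)(10 12 15)| = 6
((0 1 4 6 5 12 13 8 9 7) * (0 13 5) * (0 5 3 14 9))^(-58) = [4, 6, 2, 9, 5, 3, 12, 8, 1, 13, 10, 11, 14, 0, 7] = (0 4 5 3 9 13)(1 6 12 14 7 8)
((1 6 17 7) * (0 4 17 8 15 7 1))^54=(0 15 6 17)(1 4 7 8)=[15, 4, 2, 3, 7, 5, 17, 8, 1, 9, 10, 11, 12, 13, 14, 6, 16, 0]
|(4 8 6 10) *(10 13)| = 5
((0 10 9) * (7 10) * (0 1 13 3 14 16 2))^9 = (0 2 16 14 3 13 1 9 10 7) = [2, 9, 16, 13, 4, 5, 6, 0, 8, 10, 7, 11, 12, 1, 3, 15, 14]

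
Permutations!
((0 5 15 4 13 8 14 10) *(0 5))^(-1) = [0, 1, 2, 3, 15, 10, 6, 7, 13, 9, 14, 11, 12, 4, 8, 5] = (4 15 5 10 14 8 13)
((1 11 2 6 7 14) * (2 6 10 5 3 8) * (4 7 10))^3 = (1 10 8 7 11 5 2 14 6 3 4) = [0, 10, 14, 4, 1, 2, 3, 11, 7, 9, 8, 5, 12, 13, 6]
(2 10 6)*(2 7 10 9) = [0, 1, 9, 3, 4, 5, 7, 10, 8, 2, 6] = (2 9)(6 7 10)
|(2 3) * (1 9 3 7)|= |(1 9 3 2 7)|= 5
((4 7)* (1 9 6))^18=(9)=[0, 1, 2, 3, 4, 5, 6, 7, 8, 9]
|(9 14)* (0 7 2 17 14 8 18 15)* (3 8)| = |(0 7 2 17 14 9 3 8 18 15)| = 10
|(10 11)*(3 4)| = |(3 4)(10 11)| = 2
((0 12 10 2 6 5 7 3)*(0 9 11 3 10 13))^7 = (0 12 13)(2 5 10 6 7)(3 9 11) = [12, 1, 5, 9, 4, 10, 7, 2, 8, 11, 6, 3, 13, 0]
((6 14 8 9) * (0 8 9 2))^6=(14)=[0, 1, 2, 3, 4, 5, 6, 7, 8, 9, 10, 11, 12, 13, 14]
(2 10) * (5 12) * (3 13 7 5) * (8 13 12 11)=(2 10)(3 12)(5 11 8 13 7)=[0, 1, 10, 12, 4, 11, 6, 5, 13, 9, 2, 8, 3, 7]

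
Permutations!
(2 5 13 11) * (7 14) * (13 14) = (2 5 14 7 13 11) = [0, 1, 5, 3, 4, 14, 6, 13, 8, 9, 10, 2, 12, 11, 7]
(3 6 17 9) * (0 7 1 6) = (0 7 1 6 17 9 3) = [7, 6, 2, 0, 4, 5, 17, 1, 8, 3, 10, 11, 12, 13, 14, 15, 16, 9]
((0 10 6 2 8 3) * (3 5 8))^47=[6, 1, 0, 10, 4, 8, 3, 7, 5, 9, 2]=(0 6 3 10 2)(5 8)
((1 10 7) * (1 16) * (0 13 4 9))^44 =(16) =[0, 1, 2, 3, 4, 5, 6, 7, 8, 9, 10, 11, 12, 13, 14, 15, 16]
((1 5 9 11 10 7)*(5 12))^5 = [0, 10, 2, 3, 4, 1, 6, 11, 8, 12, 9, 5, 7] = (1 10 9 12 7 11 5)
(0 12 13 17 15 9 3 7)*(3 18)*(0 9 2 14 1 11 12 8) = [8, 11, 14, 7, 4, 5, 6, 9, 0, 18, 10, 12, 13, 17, 1, 2, 16, 15, 3] = (0 8)(1 11 12 13 17 15 2 14)(3 7 9 18)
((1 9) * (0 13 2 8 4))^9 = [4, 9, 13, 3, 8, 5, 6, 7, 2, 1, 10, 11, 12, 0] = (0 4 8 2 13)(1 9)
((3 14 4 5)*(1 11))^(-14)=(3 4)(5 14)=[0, 1, 2, 4, 3, 14, 6, 7, 8, 9, 10, 11, 12, 13, 5]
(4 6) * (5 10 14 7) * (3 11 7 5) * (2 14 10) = (2 14 5)(3 11 7)(4 6) = [0, 1, 14, 11, 6, 2, 4, 3, 8, 9, 10, 7, 12, 13, 5]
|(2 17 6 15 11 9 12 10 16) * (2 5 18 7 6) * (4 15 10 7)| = 22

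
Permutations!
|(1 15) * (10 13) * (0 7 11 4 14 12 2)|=14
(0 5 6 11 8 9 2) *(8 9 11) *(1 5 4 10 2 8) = (0 4 10 2)(1 5 6)(8 11 9) = [4, 5, 0, 3, 10, 6, 1, 7, 11, 8, 2, 9]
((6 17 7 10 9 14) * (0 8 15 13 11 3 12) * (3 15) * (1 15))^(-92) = [0, 1, 2, 3, 4, 5, 9, 6, 8, 7, 17, 11, 12, 13, 10, 15, 16, 14] = (6 9 7)(10 17 14)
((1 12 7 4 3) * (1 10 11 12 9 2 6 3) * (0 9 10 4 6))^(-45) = (1 12 3 10 7 4 11 6) = [0, 12, 2, 10, 11, 5, 1, 4, 8, 9, 7, 6, 3]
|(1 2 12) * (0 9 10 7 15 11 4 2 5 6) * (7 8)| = |(0 9 10 8 7 15 11 4 2 12 1 5 6)| = 13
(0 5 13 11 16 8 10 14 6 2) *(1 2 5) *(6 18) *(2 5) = [1, 5, 0, 3, 4, 13, 2, 7, 10, 9, 14, 16, 12, 11, 18, 15, 8, 17, 6] = (0 1 5 13 11 16 8 10 14 18 6 2)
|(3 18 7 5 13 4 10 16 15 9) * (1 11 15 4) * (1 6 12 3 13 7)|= |(1 11 15 9 13 6 12 3 18)(4 10 16)(5 7)|= 18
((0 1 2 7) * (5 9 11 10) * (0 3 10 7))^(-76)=[2, 0, 1, 5, 4, 11, 6, 10, 8, 7, 9, 3]=(0 2 1)(3 5 11)(7 10 9)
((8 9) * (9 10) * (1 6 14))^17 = (1 14 6)(8 9 10) = [0, 14, 2, 3, 4, 5, 1, 7, 9, 10, 8, 11, 12, 13, 6]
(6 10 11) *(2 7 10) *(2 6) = (2 7 10 11) = [0, 1, 7, 3, 4, 5, 6, 10, 8, 9, 11, 2]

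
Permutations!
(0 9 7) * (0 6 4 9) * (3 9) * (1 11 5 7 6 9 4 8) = [0, 11, 2, 4, 3, 7, 8, 9, 1, 6, 10, 5] = (1 11 5 7 9 6 8)(3 4)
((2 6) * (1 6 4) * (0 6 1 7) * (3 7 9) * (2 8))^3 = (0 2 3 6 4 7 8 9) = [2, 1, 3, 6, 7, 5, 4, 8, 9, 0]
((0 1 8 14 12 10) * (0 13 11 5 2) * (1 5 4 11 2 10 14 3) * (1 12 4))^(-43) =[10, 11, 5, 8, 14, 13, 6, 7, 1, 9, 2, 4, 3, 0, 12] =(0 10 2 5 13)(1 11 4 14 12 3 8)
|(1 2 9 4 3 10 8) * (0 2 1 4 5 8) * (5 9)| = 7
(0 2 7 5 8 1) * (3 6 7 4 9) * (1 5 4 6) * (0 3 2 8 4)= [8, 3, 6, 1, 9, 4, 7, 0, 5, 2]= (0 8 5 4 9 2 6 7)(1 3)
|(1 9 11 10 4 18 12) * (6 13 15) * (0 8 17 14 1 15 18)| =45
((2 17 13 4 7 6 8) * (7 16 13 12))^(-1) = [0, 1, 8, 3, 13, 5, 7, 12, 6, 9, 10, 11, 17, 16, 14, 15, 4, 2] = (2 8 6 7 12 17)(4 13 16)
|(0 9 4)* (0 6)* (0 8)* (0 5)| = 6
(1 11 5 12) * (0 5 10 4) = (0 5 12 1 11 10 4) = [5, 11, 2, 3, 0, 12, 6, 7, 8, 9, 4, 10, 1]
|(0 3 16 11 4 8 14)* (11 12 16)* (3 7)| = 14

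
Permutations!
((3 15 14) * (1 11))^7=(1 11)(3 15 14)=[0, 11, 2, 15, 4, 5, 6, 7, 8, 9, 10, 1, 12, 13, 3, 14]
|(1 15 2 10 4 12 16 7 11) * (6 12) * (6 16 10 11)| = 12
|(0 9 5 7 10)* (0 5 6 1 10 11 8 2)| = 10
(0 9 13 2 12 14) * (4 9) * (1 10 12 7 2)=(0 4 9 13 1 10 12 14)(2 7)=[4, 10, 7, 3, 9, 5, 6, 2, 8, 13, 12, 11, 14, 1, 0]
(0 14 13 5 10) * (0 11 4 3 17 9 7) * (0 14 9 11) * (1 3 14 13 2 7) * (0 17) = [9, 3, 7, 0, 14, 10, 6, 13, 8, 1, 17, 4, 12, 5, 2, 15, 16, 11] = (0 9 1 3)(2 7 13 5 10 17 11 4 14)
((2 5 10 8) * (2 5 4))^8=(5 8 10)=[0, 1, 2, 3, 4, 8, 6, 7, 10, 9, 5]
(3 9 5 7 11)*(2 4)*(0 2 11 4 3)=(0 2 3 9 5 7 4 11)=[2, 1, 3, 9, 11, 7, 6, 4, 8, 5, 10, 0]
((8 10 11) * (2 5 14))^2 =(2 14 5)(8 11 10) =[0, 1, 14, 3, 4, 2, 6, 7, 11, 9, 8, 10, 12, 13, 5]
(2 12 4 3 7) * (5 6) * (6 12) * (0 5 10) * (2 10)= (0 5 12 4 3 7 10)(2 6)= [5, 1, 6, 7, 3, 12, 2, 10, 8, 9, 0, 11, 4]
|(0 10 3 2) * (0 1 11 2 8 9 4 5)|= |(0 10 3 8 9 4 5)(1 11 2)|= 21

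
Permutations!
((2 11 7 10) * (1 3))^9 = (1 3)(2 11 7 10) = [0, 3, 11, 1, 4, 5, 6, 10, 8, 9, 2, 7]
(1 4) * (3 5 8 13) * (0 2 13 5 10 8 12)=(0 2 13 3 10 8 5 12)(1 4)=[2, 4, 13, 10, 1, 12, 6, 7, 5, 9, 8, 11, 0, 3]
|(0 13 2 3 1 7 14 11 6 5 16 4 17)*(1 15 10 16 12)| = 63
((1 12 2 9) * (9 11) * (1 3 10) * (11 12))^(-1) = (1 10 3 9 11)(2 12) = [0, 10, 12, 9, 4, 5, 6, 7, 8, 11, 3, 1, 2]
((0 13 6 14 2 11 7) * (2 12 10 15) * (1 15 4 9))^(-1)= (0 7 11 2 15 1 9 4 10 12 14 6 13)= [7, 9, 15, 3, 10, 5, 13, 11, 8, 4, 12, 2, 14, 0, 6, 1]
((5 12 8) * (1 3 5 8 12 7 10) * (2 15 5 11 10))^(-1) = (1 10 11 3)(2 7 5 15) = [0, 10, 7, 1, 4, 15, 6, 5, 8, 9, 11, 3, 12, 13, 14, 2]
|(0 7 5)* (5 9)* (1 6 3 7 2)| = |(0 2 1 6 3 7 9 5)| = 8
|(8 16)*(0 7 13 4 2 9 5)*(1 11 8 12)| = |(0 7 13 4 2 9 5)(1 11 8 16 12)| = 35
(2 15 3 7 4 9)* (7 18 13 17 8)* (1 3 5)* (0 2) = (0 2 15 5 1 3 18 13 17 8 7 4 9) = [2, 3, 15, 18, 9, 1, 6, 4, 7, 0, 10, 11, 12, 17, 14, 5, 16, 8, 13]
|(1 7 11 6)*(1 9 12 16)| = |(1 7 11 6 9 12 16)| = 7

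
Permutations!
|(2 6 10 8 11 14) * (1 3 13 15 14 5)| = |(1 3 13 15 14 2 6 10 8 11 5)| = 11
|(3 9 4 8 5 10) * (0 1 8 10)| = |(0 1 8 5)(3 9 4 10)| = 4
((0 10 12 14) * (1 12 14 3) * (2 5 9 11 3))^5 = (0 14 10)(1 11 5 12 3 9 2) = [14, 11, 1, 9, 4, 12, 6, 7, 8, 2, 0, 5, 3, 13, 10]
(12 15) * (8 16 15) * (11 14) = (8 16 15 12)(11 14) = [0, 1, 2, 3, 4, 5, 6, 7, 16, 9, 10, 14, 8, 13, 11, 12, 15]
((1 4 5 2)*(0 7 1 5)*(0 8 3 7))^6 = (1 4 8 3 7) = [0, 4, 2, 7, 8, 5, 6, 1, 3]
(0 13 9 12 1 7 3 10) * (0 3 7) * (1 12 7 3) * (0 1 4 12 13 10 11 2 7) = (0 10 4 12 13 9)(2 7 3 11) = [10, 1, 7, 11, 12, 5, 6, 3, 8, 0, 4, 2, 13, 9]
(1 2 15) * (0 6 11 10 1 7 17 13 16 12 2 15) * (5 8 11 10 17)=(0 6 10 1 15 7 5 8 11 17 13 16 12 2)=[6, 15, 0, 3, 4, 8, 10, 5, 11, 9, 1, 17, 2, 16, 14, 7, 12, 13]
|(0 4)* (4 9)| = |(0 9 4)| = 3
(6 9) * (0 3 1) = (0 3 1)(6 9) = [3, 0, 2, 1, 4, 5, 9, 7, 8, 6]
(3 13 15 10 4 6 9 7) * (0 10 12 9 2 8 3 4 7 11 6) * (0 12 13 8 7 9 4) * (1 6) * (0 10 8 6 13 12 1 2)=(0 8 3 6)(1 13 15 12 4)(2 7 10 9 11)=[8, 13, 7, 6, 1, 5, 0, 10, 3, 11, 9, 2, 4, 15, 14, 12]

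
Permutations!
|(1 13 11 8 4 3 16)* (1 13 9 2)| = |(1 9 2)(3 16 13 11 8 4)| = 6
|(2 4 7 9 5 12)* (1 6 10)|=|(1 6 10)(2 4 7 9 5 12)|=6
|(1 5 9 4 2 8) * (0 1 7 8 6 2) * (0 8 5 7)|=|(0 1 7 5 9 4 8)(2 6)|=14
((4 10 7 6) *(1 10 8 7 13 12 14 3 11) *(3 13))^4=(12 14 13)=[0, 1, 2, 3, 4, 5, 6, 7, 8, 9, 10, 11, 14, 12, 13]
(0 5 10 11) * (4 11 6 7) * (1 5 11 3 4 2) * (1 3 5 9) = (0 11)(1 9)(2 3 4 5 10 6 7) = [11, 9, 3, 4, 5, 10, 7, 2, 8, 1, 6, 0]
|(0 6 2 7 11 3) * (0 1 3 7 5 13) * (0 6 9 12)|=12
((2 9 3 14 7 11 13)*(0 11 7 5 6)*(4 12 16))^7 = (0 5 3 2 11 6 14 9 13)(4 12 16) = [5, 1, 11, 2, 12, 3, 14, 7, 8, 13, 10, 6, 16, 0, 9, 15, 4]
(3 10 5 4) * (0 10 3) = (0 10 5 4) = [10, 1, 2, 3, 0, 4, 6, 7, 8, 9, 5]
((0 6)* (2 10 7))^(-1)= (0 6)(2 7 10)= [6, 1, 7, 3, 4, 5, 0, 10, 8, 9, 2]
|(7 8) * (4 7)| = 3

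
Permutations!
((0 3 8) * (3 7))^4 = (8) = [0, 1, 2, 3, 4, 5, 6, 7, 8]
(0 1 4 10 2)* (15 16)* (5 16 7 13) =(0 1 4 10 2)(5 16 15 7 13) =[1, 4, 0, 3, 10, 16, 6, 13, 8, 9, 2, 11, 12, 5, 14, 7, 15]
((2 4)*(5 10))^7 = (2 4)(5 10) = [0, 1, 4, 3, 2, 10, 6, 7, 8, 9, 5]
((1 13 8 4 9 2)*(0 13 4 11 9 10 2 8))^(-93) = (0 13)(1 2 10 4) = [13, 2, 10, 3, 1, 5, 6, 7, 8, 9, 4, 11, 12, 0]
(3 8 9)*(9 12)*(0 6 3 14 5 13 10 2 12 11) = (0 6 3 8 11)(2 12 9 14 5 13 10) = [6, 1, 12, 8, 4, 13, 3, 7, 11, 14, 2, 0, 9, 10, 5]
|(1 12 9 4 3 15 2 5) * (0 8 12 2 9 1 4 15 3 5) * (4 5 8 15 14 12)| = 14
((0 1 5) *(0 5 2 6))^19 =(0 6 2 1) =[6, 0, 1, 3, 4, 5, 2]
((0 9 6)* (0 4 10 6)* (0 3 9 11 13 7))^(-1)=(0 7 13 11)(3 9)(4 6 10)=[7, 1, 2, 9, 6, 5, 10, 13, 8, 3, 4, 0, 12, 11]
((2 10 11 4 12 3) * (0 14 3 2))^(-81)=[0, 1, 12, 3, 11, 5, 6, 7, 8, 9, 2, 10, 4, 13, 14]=(14)(2 12 4 11 10)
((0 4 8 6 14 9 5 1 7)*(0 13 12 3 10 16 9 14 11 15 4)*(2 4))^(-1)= (1 5 9 16 10 3 12 13 7)(2 15 11 6 8 4)= [0, 5, 15, 12, 2, 9, 8, 1, 4, 16, 3, 6, 13, 7, 14, 11, 10]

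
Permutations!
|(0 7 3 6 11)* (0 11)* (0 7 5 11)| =3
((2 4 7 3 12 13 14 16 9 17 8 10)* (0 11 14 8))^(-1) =(0 17 9 16 14 11)(2 10 8 13 12 3 7 4) =[17, 1, 10, 7, 2, 5, 6, 4, 13, 16, 8, 0, 3, 12, 11, 15, 14, 9]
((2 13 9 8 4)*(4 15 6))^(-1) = (2 4 6 15 8 9 13) = [0, 1, 4, 3, 6, 5, 15, 7, 9, 13, 10, 11, 12, 2, 14, 8]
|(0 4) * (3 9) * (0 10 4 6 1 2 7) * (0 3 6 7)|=|(0 7 3 9 6 1 2)(4 10)|=14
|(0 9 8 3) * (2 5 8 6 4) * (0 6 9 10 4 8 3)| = 8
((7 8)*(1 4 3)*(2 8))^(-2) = [0, 4, 8, 1, 3, 5, 6, 2, 7] = (1 4 3)(2 8 7)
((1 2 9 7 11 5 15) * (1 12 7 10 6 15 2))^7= (2 11 12 6 9 5 7 15 10)= [0, 1, 11, 3, 4, 7, 9, 15, 8, 5, 2, 12, 6, 13, 14, 10]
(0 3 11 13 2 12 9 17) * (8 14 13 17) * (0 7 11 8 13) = (0 3 8 14)(2 12 9 13)(7 11 17) = [3, 1, 12, 8, 4, 5, 6, 11, 14, 13, 10, 17, 9, 2, 0, 15, 16, 7]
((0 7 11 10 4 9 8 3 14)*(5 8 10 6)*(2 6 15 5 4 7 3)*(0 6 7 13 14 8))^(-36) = [7, 1, 5, 11, 4, 2, 6, 0, 15, 9, 10, 3, 12, 13, 14, 8] = (0 7)(2 5)(3 11)(8 15)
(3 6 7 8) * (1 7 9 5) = (1 7 8 3 6 9 5) = [0, 7, 2, 6, 4, 1, 9, 8, 3, 5]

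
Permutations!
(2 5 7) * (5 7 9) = (2 7)(5 9) = [0, 1, 7, 3, 4, 9, 6, 2, 8, 5]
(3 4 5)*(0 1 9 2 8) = (0 1 9 2 8)(3 4 5) = [1, 9, 8, 4, 5, 3, 6, 7, 0, 2]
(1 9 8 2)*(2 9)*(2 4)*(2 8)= (1 4 8 9 2)= [0, 4, 1, 3, 8, 5, 6, 7, 9, 2]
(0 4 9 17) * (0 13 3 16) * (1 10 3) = (0 4 9 17 13 1 10 3 16) = [4, 10, 2, 16, 9, 5, 6, 7, 8, 17, 3, 11, 12, 1, 14, 15, 0, 13]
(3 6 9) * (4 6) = (3 4 6 9) = [0, 1, 2, 4, 6, 5, 9, 7, 8, 3]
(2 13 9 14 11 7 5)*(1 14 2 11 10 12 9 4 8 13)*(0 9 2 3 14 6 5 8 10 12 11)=(0 9 3 14 12 2 1 6 5)(4 10 11 7 8 13)=[9, 6, 1, 14, 10, 0, 5, 8, 13, 3, 11, 7, 2, 4, 12]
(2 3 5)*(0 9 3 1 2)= (0 9 3 5)(1 2)= [9, 2, 1, 5, 4, 0, 6, 7, 8, 3]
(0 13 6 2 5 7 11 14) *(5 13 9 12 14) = [9, 1, 13, 3, 4, 7, 2, 11, 8, 12, 10, 5, 14, 6, 0] = (0 9 12 14)(2 13 6)(5 7 11)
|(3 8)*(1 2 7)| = 6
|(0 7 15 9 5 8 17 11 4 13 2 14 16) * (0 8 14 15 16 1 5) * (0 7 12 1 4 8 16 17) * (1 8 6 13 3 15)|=39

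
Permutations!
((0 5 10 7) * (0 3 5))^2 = (3 10)(5 7) = [0, 1, 2, 10, 4, 7, 6, 5, 8, 9, 3]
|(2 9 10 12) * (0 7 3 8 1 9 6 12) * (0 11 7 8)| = |(0 8 1 9 10 11 7 3)(2 6 12)| = 24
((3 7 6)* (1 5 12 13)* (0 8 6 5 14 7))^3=[3, 5, 2, 6, 4, 1, 8, 13, 0, 9, 10, 11, 14, 7, 12]=(0 3 6 8)(1 5)(7 13)(12 14)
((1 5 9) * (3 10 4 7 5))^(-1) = [0, 9, 2, 1, 10, 7, 6, 4, 8, 5, 3] = (1 9 5 7 4 10 3)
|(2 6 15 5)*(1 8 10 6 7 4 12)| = 10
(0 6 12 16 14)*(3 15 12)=(0 6 3 15 12 16 14)=[6, 1, 2, 15, 4, 5, 3, 7, 8, 9, 10, 11, 16, 13, 0, 12, 14]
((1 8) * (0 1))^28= (0 1 8)= [1, 8, 2, 3, 4, 5, 6, 7, 0]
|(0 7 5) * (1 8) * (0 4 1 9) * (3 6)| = |(0 7 5 4 1 8 9)(3 6)| = 14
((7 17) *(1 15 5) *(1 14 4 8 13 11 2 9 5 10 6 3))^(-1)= (1 3 6 10 15)(2 11 13 8 4 14 5 9)(7 17)= [0, 3, 11, 6, 14, 9, 10, 17, 4, 2, 15, 13, 12, 8, 5, 1, 16, 7]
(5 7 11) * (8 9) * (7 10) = (5 10 7 11)(8 9) = [0, 1, 2, 3, 4, 10, 6, 11, 9, 8, 7, 5]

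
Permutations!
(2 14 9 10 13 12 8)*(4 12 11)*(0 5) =(0 5)(2 14 9 10 13 11 4 12 8) =[5, 1, 14, 3, 12, 0, 6, 7, 2, 10, 13, 4, 8, 11, 9]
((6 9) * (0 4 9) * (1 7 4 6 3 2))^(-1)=(0 6)(1 2 3 9 4 7)=[6, 2, 3, 9, 7, 5, 0, 1, 8, 4]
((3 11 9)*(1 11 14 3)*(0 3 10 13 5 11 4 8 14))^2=(1 8 10 5 9 4 14 13 11)=[0, 8, 2, 3, 14, 9, 6, 7, 10, 4, 5, 1, 12, 11, 13]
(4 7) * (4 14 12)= (4 7 14 12)= [0, 1, 2, 3, 7, 5, 6, 14, 8, 9, 10, 11, 4, 13, 12]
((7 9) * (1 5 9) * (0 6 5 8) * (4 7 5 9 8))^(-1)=(0 8 5 9 6)(1 7 4)=[8, 7, 2, 3, 1, 9, 0, 4, 5, 6]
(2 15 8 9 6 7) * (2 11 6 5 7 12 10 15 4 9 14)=[0, 1, 4, 3, 9, 7, 12, 11, 14, 5, 15, 6, 10, 13, 2, 8]=(2 4 9 5 7 11 6 12 10 15 8 14)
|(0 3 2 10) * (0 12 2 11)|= |(0 3 11)(2 10 12)|= 3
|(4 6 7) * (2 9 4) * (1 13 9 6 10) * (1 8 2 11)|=|(1 13 9 4 10 8 2 6 7 11)|=10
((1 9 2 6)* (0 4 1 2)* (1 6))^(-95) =(0 4 6 2 1 9) =[4, 9, 1, 3, 6, 5, 2, 7, 8, 0]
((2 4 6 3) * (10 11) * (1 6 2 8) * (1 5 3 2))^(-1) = (1 4 2 6)(3 5 8)(10 11) = [0, 4, 6, 5, 2, 8, 1, 7, 3, 9, 11, 10]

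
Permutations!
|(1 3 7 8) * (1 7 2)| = |(1 3 2)(7 8)| = 6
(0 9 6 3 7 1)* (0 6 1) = [9, 6, 2, 7, 4, 5, 3, 0, 8, 1] = (0 9 1 6 3 7)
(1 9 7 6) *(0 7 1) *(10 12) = (0 7 6)(1 9)(10 12) = [7, 9, 2, 3, 4, 5, 0, 6, 8, 1, 12, 11, 10]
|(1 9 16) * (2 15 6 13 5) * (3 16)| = |(1 9 3 16)(2 15 6 13 5)| = 20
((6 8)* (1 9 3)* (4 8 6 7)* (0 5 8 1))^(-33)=(0 3 9 1 4 7 8 5)=[3, 4, 2, 9, 7, 0, 6, 8, 5, 1]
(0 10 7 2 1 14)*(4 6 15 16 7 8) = (0 10 8 4 6 15 16 7 2 1 14) = [10, 14, 1, 3, 6, 5, 15, 2, 4, 9, 8, 11, 12, 13, 0, 16, 7]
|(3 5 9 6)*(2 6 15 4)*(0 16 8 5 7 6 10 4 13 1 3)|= 33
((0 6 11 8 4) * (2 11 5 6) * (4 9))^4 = (0 9 11)(2 4 8) = [9, 1, 4, 3, 8, 5, 6, 7, 2, 11, 10, 0]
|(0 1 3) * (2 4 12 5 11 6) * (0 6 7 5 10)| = |(0 1 3 6 2 4 12 10)(5 11 7)| = 24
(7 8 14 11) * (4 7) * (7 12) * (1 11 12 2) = (1 11 4 2)(7 8 14 12) = [0, 11, 1, 3, 2, 5, 6, 8, 14, 9, 10, 4, 7, 13, 12]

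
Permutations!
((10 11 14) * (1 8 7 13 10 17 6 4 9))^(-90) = [0, 4, 2, 3, 17, 5, 14, 1, 9, 6, 7, 13, 12, 8, 10, 15, 16, 11] = (1 4 17 11 13 8 9 6 14 10 7)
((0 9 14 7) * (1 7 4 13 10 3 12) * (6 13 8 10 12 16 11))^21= (0 16)(1 10)(3 7)(4 13)(6 14)(8 12)(9 11)= [16, 10, 2, 7, 13, 5, 14, 3, 12, 11, 1, 9, 8, 4, 6, 15, 0]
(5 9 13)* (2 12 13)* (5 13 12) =(13)(2 5 9) =[0, 1, 5, 3, 4, 9, 6, 7, 8, 2, 10, 11, 12, 13]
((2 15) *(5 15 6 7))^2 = [0, 1, 7, 3, 4, 2, 5, 15, 8, 9, 10, 11, 12, 13, 14, 6] = (2 7 15 6 5)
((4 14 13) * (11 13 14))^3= (14)= [0, 1, 2, 3, 4, 5, 6, 7, 8, 9, 10, 11, 12, 13, 14]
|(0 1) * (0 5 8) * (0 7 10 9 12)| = 8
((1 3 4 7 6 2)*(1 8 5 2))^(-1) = (1 6 7 4 3)(2 5 8) = [0, 6, 5, 1, 3, 8, 7, 4, 2]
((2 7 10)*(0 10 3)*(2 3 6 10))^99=(0 6)(2 10)(3 7)=[6, 1, 10, 7, 4, 5, 0, 3, 8, 9, 2]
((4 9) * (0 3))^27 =(0 3)(4 9) =[3, 1, 2, 0, 9, 5, 6, 7, 8, 4]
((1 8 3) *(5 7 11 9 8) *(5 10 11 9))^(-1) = (1 3 8 9 7 5 11 10) = [0, 3, 2, 8, 4, 11, 6, 5, 9, 7, 1, 10]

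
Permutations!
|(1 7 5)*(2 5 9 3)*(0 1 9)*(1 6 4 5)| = |(0 6 4 5 9 3 2 1 7)| = 9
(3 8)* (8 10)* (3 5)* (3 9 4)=(3 10 8 5 9 4)=[0, 1, 2, 10, 3, 9, 6, 7, 5, 4, 8]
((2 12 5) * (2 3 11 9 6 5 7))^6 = (12)(3 11 9 6 5) = [0, 1, 2, 11, 4, 3, 5, 7, 8, 6, 10, 9, 12]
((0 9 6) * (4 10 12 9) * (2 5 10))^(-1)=[6, 1, 4, 3, 0, 2, 9, 7, 8, 12, 5, 11, 10]=(0 6 9 12 10 5 2 4)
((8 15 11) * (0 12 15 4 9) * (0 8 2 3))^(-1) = (0 3 2 11 15 12)(4 8 9) = [3, 1, 11, 2, 8, 5, 6, 7, 9, 4, 10, 15, 0, 13, 14, 12]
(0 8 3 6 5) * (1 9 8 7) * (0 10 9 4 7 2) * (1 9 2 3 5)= (0 3 6 1 4 7 9 8 5 10 2)= [3, 4, 0, 6, 7, 10, 1, 9, 5, 8, 2]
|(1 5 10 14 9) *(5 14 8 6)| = |(1 14 9)(5 10 8 6)| = 12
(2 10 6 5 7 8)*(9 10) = (2 9 10 6 5 7 8) = [0, 1, 9, 3, 4, 7, 5, 8, 2, 10, 6]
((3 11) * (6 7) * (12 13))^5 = (3 11)(6 7)(12 13) = [0, 1, 2, 11, 4, 5, 7, 6, 8, 9, 10, 3, 13, 12]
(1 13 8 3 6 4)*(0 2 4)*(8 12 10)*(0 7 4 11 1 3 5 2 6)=(0 6 7 4 3)(1 13 12 10 8 5 2 11)=[6, 13, 11, 0, 3, 2, 7, 4, 5, 9, 8, 1, 10, 12]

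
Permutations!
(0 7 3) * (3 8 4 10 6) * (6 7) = [6, 1, 2, 0, 10, 5, 3, 8, 4, 9, 7] = (0 6 3)(4 10 7 8)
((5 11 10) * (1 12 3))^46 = (1 12 3)(5 11 10) = [0, 12, 2, 1, 4, 11, 6, 7, 8, 9, 5, 10, 3]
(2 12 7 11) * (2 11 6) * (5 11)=(2 12 7 6)(5 11)=[0, 1, 12, 3, 4, 11, 2, 6, 8, 9, 10, 5, 7]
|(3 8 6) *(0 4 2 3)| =|(0 4 2 3 8 6)| =6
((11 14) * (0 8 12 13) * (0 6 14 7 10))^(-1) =(0 10 7 11 14 6 13 12 8) =[10, 1, 2, 3, 4, 5, 13, 11, 0, 9, 7, 14, 8, 12, 6]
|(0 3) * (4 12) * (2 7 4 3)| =6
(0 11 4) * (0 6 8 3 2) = (0 11 4 6 8 3 2) = [11, 1, 0, 2, 6, 5, 8, 7, 3, 9, 10, 4]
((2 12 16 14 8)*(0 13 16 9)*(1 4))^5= (0 2 16 9 8 13 12 14)(1 4)= [2, 4, 16, 3, 1, 5, 6, 7, 13, 8, 10, 11, 14, 12, 0, 15, 9]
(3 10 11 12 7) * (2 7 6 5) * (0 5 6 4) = (0 5 2 7 3 10 11 12 4) = [5, 1, 7, 10, 0, 2, 6, 3, 8, 9, 11, 12, 4]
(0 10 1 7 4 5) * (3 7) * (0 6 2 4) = (0 10 1 3 7)(2 4 5 6) = [10, 3, 4, 7, 5, 6, 2, 0, 8, 9, 1]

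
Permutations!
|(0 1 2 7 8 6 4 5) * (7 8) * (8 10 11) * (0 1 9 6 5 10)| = 10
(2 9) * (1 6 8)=(1 6 8)(2 9)=[0, 6, 9, 3, 4, 5, 8, 7, 1, 2]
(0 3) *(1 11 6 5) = (0 3)(1 11 6 5) = [3, 11, 2, 0, 4, 1, 5, 7, 8, 9, 10, 6]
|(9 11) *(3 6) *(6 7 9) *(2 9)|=|(2 9 11 6 3 7)|=6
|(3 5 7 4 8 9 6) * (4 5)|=10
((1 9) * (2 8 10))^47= (1 9)(2 10 8)= [0, 9, 10, 3, 4, 5, 6, 7, 2, 1, 8]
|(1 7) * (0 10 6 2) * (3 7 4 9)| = |(0 10 6 2)(1 4 9 3 7)| = 20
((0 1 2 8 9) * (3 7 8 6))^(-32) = (9) = [0, 1, 2, 3, 4, 5, 6, 7, 8, 9]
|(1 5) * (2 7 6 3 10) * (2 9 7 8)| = |(1 5)(2 8)(3 10 9 7 6)| = 10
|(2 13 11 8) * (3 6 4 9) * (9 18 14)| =12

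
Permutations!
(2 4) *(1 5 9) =(1 5 9)(2 4) =[0, 5, 4, 3, 2, 9, 6, 7, 8, 1]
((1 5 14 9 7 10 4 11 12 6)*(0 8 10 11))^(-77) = (0 4 10 8)(1 9 12 5 7 6 14 11) = [4, 9, 2, 3, 10, 7, 14, 6, 0, 12, 8, 1, 5, 13, 11]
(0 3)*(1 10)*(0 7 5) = (0 3 7 5)(1 10) = [3, 10, 2, 7, 4, 0, 6, 5, 8, 9, 1]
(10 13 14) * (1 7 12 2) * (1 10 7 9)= (1 9)(2 10 13 14 7 12)= [0, 9, 10, 3, 4, 5, 6, 12, 8, 1, 13, 11, 2, 14, 7]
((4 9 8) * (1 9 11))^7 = [0, 8, 2, 3, 1, 5, 6, 7, 11, 4, 10, 9] = (1 8 11 9 4)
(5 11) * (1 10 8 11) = (1 10 8 11 5) = [0, 10, 2, 3, 4, 1, 6, 7, 11, 9, 8, 5]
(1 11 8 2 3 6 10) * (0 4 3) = [4, 11, 0, 6, 3, 5, 10, 7, 2, 9, 1, 8] = (0 4 3 6 10 1 11 8 2)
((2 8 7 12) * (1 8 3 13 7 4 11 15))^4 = (1 15 11 4 8)(2 12 7 13 3) = [0, 15, 12, 2, 8, 5, 6, 13, 1, 9, 10, 4, 7, 3, 14, 11]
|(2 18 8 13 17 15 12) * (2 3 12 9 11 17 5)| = |(2 18 8 13 5)(3 12)(9 11 17 15)| = 20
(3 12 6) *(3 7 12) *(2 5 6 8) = (2 5 6 7 12 8) = [0, 1, 5, 3, 4, 6, 7, 12, 2, 9, 10, 11, 8]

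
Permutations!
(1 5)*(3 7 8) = [0, 5, 2, 7, 4, 1, 6, 8, 3] = (1 5)(3 7 8)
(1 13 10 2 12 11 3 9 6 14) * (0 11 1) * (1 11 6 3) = (0 6 14)(1 13 10 2 12 11)(3 9) = [6, 13, 12, 9, 4, 5, 14, 7, 8, 3, 2, 1, 11, 10, 0]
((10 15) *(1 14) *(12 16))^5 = [0, 14, 2, 3, 4, 5, 6, 7, 8, 9, 15, 11, 16, 13, 1, 10, 12] = (1 14)(10 15)(12 16)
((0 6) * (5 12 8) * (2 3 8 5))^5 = (0 6)(2 8 3)(5 12) = [6, 1, 8, 2, 4, 12, 0, 7, 3, 9, 10, 11, 5]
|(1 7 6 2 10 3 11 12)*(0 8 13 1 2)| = |(0 8 13 1 7 6)(2 10 3 11 12)| = 30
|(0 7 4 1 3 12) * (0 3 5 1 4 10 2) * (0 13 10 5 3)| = 6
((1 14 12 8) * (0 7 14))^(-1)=(0 1 8 12 14 7)=[1, 8, 2, 3, 4, 5, 6, 0, 12, 9, 10, 11, 14, 13, 7]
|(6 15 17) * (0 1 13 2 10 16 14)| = |(0 1 13 2 10 16 14)(6 15 17)| = 21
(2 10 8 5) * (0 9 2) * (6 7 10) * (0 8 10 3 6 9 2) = (10)(0 2 9)(3 6 7)(5 8) = [2, 1, 9, 6, 4, 8, 7, 3, 5, 0, 10]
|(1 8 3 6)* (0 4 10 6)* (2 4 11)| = |(0 11 2 4 10 6 1 8 3)| = 9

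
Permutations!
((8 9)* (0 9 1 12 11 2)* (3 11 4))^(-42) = (0 1 3)(2 8 4)(9 12 11) = [1, 3, 8, 0, 2, 5, 6, 7, 4, 12, 10, 9, 11]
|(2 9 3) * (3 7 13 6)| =6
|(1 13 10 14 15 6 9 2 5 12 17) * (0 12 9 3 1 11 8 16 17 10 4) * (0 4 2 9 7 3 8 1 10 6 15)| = |(0 12 6 8 16 17 11 1 13 2 5 7 3 10 14)| = 15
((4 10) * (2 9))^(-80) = [0, 1, 2, 3, 4, 5, 6, 7, 8, 9, 10] = (10)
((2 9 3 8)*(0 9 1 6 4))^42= [3, 4, 6, 2, 9, 5, 0, 7, 1, 8]= (0 3 2 6)(1 4 9 8)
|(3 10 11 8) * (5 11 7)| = 6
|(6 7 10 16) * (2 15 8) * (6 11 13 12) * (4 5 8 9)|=|(2 15 9 4 5 8)(6 7 10 16 11 13 12)|=42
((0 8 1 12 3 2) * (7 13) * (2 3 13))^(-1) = [2, 8, 7, 3, 4, 5, 6, 13, 0, 9, 10, 11, 1, 12] = (0 2 7 13 12 1 8)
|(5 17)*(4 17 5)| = |(4 17)| = 2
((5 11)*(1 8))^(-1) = (1 8)(5 11) = [0, 8, 2, 3, 4, 11, 6, 7, 1, 9, 10, 5]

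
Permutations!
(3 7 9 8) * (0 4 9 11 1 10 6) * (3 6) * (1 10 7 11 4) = (0 1 7 4 9 8 6)(3 11 10) = [1, 7, 2, 11, 9, 5, 0, 4, 6, 8, 3, 10]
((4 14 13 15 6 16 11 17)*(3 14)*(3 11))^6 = [0, 1, 2, 3, 4, 5, 6, 7, 8, 9, 10, 11, 12, 13, 14, 15, 16, 17] = (17)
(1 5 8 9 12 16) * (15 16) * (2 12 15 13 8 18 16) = [0, 5, 12, 3, 4, 18, 6, 7, 9, 15, 10, 11, 13, 8, 14, 2, 1, 17, 16] = (1 5 18 16)(2 12 13 8 9 15)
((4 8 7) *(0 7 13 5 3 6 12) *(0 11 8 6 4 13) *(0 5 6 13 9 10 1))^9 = (0 1 10 9 7)(3 4 13 6 12 11 8 5) = [1, 10, 2, 4, 13, 3, 12, 0, 5, 7, 9, 8, 11, 6]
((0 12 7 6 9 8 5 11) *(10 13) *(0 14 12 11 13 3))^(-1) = (0 3 10 13 5 8 9 6 7 12 14 11) = [3, 1, 2, 10, 4, 8, 7, 12, 9, 6, 13, 0, 14, 5, 11]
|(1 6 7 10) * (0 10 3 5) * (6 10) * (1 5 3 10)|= 5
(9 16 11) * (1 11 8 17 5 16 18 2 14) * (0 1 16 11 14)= (0 1 14 16 8 17 5 11 9 18 2)= [1, 14, 0, 3, 4, 11, 6, 7, 17, 18, 10, 9, 12, 13, 16, 15, 8, 5, 2]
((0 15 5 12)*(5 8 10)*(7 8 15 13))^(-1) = (15)(0 12 5 10 8 7 13) = [12, 1, 2, 3, 4, 10, 6, 13, 7, 9, 8, 11, 5, 0, 14, 15]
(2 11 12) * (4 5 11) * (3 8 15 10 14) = (2 4 5 11 12)(3 8 15 10 14) = [0, 1, 4, 8, 5, 11, 6, 7, 15, 9, 14, 12, 2, 13, 3, 10]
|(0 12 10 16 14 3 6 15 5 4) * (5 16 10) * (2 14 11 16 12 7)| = |(0 7 2 14 3 6 15 12 5 4)(11 16)| = 10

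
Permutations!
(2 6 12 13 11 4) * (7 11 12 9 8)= (2 6 9 8 7 11 4)(12 13)= [0, 1, 6, 3, 2, 5, 9, 11, 7, 8, 10, 4, 13, 12]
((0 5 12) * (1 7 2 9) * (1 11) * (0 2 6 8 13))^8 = (0 6 11 12 13 7 9 5 8 1 2) = [6, 2, 0, 3, 4, 8, 11, 9, 1, 5, 10, 12, 13, 7]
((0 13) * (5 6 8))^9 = (0 13) = [13, 1, 2, 3, 4, 5, 6, 7, 8, 9, 10, 11, 12, 0]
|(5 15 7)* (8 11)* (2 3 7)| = |(2 3 7 5 15)(8 11)| = 10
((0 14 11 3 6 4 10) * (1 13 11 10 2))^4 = [14, 6, 3, 1, 11, 5, 13, 7, 8, 9, 0, 2, 12, 4, 10] = (0 14 10)(1 6 13 4 11 2 3)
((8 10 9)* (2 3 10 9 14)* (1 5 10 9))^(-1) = (1 8 9 3 2 14 10 5) = [0, 8, 14, 2, 4, 1, 6, 7, 9, 3, 5, 11, 12, 13, 10]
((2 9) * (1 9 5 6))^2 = (1 2 6 9 5) = [0, 2, 6, 3, 4, 1, 9, 7, 8, 5]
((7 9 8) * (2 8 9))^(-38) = [0, 1, 8, 3, 4, 5, 6, 2, 7, 9] = (9)(2 8 7)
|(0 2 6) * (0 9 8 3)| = |(0 2 6 9 8 3)| = 6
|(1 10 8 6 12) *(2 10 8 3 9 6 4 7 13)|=|(1 8 4 7 13 2 10 3 9 6 12)|=11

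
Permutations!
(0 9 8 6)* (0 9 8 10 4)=(0 8 6 9 10 4)=[8, 1, 2, 3, 0, 5, 9, 7, 6, 10, 4]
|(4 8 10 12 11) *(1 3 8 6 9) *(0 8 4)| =|(0 8 10 12 11)(1 3 4 6 9)| =5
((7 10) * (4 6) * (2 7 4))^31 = [0, 1, 7, 3, 6, 5, 2, 10, 8, 9, 4] = (2 7 10 4 6)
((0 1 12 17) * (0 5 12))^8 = (5 17 12) = [0, 1, 2, 3, 4, 17, 6, 7, 8, 9, 10, 11, 5, 13, 14, 15, 16, 12]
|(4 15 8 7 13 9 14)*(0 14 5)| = |(0 14 4 15 8 7 13 9 5)| = 9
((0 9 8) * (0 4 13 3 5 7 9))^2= (3 7 8 13 5 9 4)= [0, 1, 2, 7, 3, 9, 6, 8, 13, 4, 10, 11, 12, 5]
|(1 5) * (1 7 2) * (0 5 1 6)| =|(0 5 7 2 6)| =5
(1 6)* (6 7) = [0, 7, 2, 3, 4, 5, 1, 6] = (1 7 6)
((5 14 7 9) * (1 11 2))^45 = (5 14 7 9) = [0, 1, 2, 3, 4, 14, 6, 9, 8, 5, 10, 11, 12, 13, 7]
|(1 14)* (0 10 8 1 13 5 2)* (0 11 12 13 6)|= 30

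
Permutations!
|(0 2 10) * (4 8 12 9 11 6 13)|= |(0 2 10)(4 8 12 9 11 6 13)|= 21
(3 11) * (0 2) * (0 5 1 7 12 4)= [2, 7, 5, 11, 0, 1, 6, 12, 8, 9, 10, 3, 4]= (0 2 5 1 7 12 4)(3 11)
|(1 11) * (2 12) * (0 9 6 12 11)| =|(0 9 6 12 2 11 1)| =7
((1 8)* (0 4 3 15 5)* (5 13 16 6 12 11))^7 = (0 12 13 4 11 16 3 5 6 15)(1 8) = [12, 8, 2, 5, 11, 6, 15, 7, 1, 9, 10, 16, 13, 4, 14, 0, 3]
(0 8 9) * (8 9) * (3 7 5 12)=(0 9)(3 7 5 12)=[9, 1, 2, 7, 4, 12, 6, 5, 8, 0, 10, 11, 3]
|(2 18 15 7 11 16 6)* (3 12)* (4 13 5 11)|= |(2 18 15 7 4 13 5 11 16 6)(3 12)|= 10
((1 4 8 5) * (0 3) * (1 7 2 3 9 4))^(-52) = (0 5)(2 4)(3 8)(7 9) = [5, 1, 4, 8, 2, 0, 6, 9, 3, 7]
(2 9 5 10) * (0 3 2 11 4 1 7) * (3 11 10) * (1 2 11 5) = (0 5 3 11 4 2 9 1 7) = [5, 7, 9, 11, 2, 3, 6, 0, 8, 1, 10, 4]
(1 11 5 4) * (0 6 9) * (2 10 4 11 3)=(0 6 9)(1 3 2 10 4)(5 11)=[6, 3, 10, 2, 1, 11, 9, 7, 8, 0, 4, 5]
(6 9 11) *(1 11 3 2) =(1 11 6 9 3 2) =[0, 11, 1, 2, 4, 5, 9, 7, 8, 3, 10, 6]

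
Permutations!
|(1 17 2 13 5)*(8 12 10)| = |(1 17 2 13 5)(8 12 10)| = 15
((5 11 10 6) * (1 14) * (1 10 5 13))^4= (1 13 6 10 14)= [0, 13, 2, 3, 4, 5, 10, 7, 8, 9, 14, 11, 12, 6, 1]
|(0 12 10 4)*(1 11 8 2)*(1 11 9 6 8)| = |(0 12 10 4)(1 9 6 8 2 11)| = 12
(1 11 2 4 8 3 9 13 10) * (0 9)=[9, 11, 4, 0, 8, 5, 6, 7, 3, 13, 1, 2, 12, 10]=(0 9 13 10 1 11 2 4 8 3)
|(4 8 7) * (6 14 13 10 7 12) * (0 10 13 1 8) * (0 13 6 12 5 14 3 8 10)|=10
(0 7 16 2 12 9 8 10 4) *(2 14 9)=[7, 1, 12, 3, 0, 5, 6, 16, 10, 8, 4, 11, 2, 13, 9, 15, 14]=(0 7 16 14 9 8 10 4)(2 12)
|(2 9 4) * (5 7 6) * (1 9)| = |(1 9 4 2)(5 7 6)| = 12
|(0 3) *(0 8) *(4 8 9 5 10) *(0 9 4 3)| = 6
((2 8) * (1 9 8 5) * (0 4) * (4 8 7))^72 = [0, 1, 2, 3, 4, 5, 6, 7, 8, 9] = (9)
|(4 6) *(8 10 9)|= |(4 6)(8 10 9)|= 6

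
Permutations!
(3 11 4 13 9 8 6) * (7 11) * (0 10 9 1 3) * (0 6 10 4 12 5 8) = (0 4 13 1 3 7 11 12 5 8 10 9) = [4, 3, 2, 7, 13, 8, 6, 11, 10, 0, 9, 12, 5, 1]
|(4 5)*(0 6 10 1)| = 4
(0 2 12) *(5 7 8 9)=(0 2 12)(5 7 8 9)=[2, 1, 12, 3, 4, 7, 6, 8, 9, 5, 10, 11, 0]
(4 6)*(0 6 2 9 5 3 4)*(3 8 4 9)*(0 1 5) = (0 6 1 5 8 4 2 3 9) = [6, 5, 3, 9, 2, 8, 1, 7, 4, 0]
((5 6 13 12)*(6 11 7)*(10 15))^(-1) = (5 12 13 6 7 11)(10 15) = [0, 1, 2, 3, 4, 12, 7, 11, 8, 9, 15, 5, 13, 6, 14, 10]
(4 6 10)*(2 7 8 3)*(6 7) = [0, 1, 6, 2, 7, 5, 10, 8, 3, 9, 4] = (2 6 10 4 7 8 3)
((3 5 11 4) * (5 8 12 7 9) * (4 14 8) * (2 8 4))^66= (2 11 12 4 9)(3 5 8 14 7)= [0, 1, 11, 5, 9, 8, 6, 3, 14, 2, 10, 12, 4, 13, 7]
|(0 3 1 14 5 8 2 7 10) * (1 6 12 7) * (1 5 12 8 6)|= |(0 3 1 14 12 7 10)(2 5 6 8)|= 28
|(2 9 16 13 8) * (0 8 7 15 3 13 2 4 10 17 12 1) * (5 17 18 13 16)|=16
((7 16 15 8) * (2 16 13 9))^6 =(2 9 13 7 8 15 16) =[0, 1, 9, 3, 4, 5, 6, 8, 15, 13, 10, 11, 12, 7, 14, 16, 2]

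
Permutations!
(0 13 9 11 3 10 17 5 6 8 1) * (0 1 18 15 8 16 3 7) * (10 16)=(0 13 9 11 7)(3 16)(5 6 10 17)(8 18 15)=[13, 1, 2, 16, 4, 6, 10, 0, 18, 11, 17, 7, 12, 9, 14, 8, 3, 5, 15]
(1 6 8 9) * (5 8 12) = (1 6 12 5 8 9) = [0, 6, 2, 3, 4, 8, 12, 7, 9, 1, 10, 11, 5]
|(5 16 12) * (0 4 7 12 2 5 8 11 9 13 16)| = |(0 4 7 12 8 11 9 13 16 2 5)| = 11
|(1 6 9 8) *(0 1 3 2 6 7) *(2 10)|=|(0 1 7)(2 6 9 8 3 10)|=6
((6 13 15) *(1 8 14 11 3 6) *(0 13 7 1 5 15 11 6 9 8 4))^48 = (15)(0 9 7 13 8 1 11 14 4 3 6) = [9, 11, 2, 6, 3, 5, 0, 13, 1, 7, 10, 14, 12, 8, 4, 15]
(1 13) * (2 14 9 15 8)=(1 13)(2 14 9 15 8)=[0, 13, 14, 3, 4, 5, 6, 7, 2, 15, 10, 11, 12, 1, 9, 8]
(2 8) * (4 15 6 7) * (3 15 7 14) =(2 8)(3 15 6 14)(4 7) =[0, 1, 8, 15, 7, 5, 14, 4, 2, 9, 10, 11, 12, 13, 3, 6]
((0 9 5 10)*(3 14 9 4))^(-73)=[9, 1, 2, 10, 5, 3, 6, 7, 8, 4, 14, 11, 12, 13, 0]=(0 9 4 5 3 10 14)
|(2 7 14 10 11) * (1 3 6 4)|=20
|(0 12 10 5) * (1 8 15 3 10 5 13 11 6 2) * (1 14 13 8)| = 60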